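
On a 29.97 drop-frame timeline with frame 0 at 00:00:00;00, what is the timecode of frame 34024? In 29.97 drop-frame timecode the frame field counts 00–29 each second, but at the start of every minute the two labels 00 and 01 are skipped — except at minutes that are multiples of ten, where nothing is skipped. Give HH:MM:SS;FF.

Ten DF minutes hold 17982 frames, so frame 34024 lies in block 1 (frames 17982–35963) with 16042 frames into that block.
The block's first minute is 1800 frames and the rest 1798 each; 16042 frames reaches minute 8, so 1 × 18 + 8 × 2 = 34 labels have been skipped so far.
Adding those back, label number 34024 + 34 = 34058 at 30 labels/s is 1135 s + 8 f = 0 h 18 min 55 s frame 8, i.e. 00:18:55;08.

00:18:55;08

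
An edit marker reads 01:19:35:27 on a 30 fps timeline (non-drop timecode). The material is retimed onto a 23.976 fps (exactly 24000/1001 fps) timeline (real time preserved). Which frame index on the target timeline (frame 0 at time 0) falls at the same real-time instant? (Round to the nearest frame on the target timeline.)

Source frame index: (1×3600 + 19×60 + 35) × 30 + 27 = 143277.
Real time: 143277 / (30) = 47759/10 s.
Target frame: (47759/10) × (24000/1001) = 114621600/1001 ≈ 114507.093 → 114507.

frame 114507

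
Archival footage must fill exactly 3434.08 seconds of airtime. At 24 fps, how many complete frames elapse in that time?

82417 frames

Frames = 3434.08 × 24 = 2060448/25 ≈ 82417.9200.
Complete frames: 82417.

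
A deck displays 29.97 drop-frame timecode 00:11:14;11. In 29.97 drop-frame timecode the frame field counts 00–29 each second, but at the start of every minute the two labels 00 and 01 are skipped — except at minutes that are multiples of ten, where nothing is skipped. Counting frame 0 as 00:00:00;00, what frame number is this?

Complete 10-minute blocks: 1, each 17982 frames → 17982.
Remaining 1 whole minute in the current block: 1800 + 0 × 1798 = 1800 frames.
Within the current minute: 14 × 30 + 11 − 2 = 429 (labels ;00/;01 skipped at this minute). Total = 17982 + 1800 + 429 = 20211.

20211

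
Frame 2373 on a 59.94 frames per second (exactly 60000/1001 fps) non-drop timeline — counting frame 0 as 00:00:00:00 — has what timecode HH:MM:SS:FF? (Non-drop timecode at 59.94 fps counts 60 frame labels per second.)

2373 ÷ 60 = 39 full seconds, remainder 33 frames.
39 s = 0 h 0 min 39 s.
Timecode: 00:00:39:33.

00:00:39:33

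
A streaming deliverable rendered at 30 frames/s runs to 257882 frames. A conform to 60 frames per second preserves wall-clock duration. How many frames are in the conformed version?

Target frames = source frames × (target rate / source rate) = 257882 × (60)/(30) = 257882 × 2 = 515764.

515764 frames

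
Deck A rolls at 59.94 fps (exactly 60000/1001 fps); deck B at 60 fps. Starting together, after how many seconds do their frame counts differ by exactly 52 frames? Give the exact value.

The gap grows by |60 − 60000/1001| = 60/1001 frames per second.
Time for a 52-frame gap: 52 ÷ (60/1001) = 13013/15 s.

13013/15 seconds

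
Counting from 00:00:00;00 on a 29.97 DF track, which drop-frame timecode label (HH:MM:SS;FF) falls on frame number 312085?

Each 10-minute DF block holds 10 × 60 × 30 − 9 × 2 = 17982 frames. 312085 ÷ 17982 → 17 full blocks, remainder 6391.
Within the partial block the first minute is 1800 frames and each further minute 1798, so 3 further minute boundaries passed. Total skipped labels = 18 × 17 + 2 × 3 = 312.
Non-drop label index = 312085 + 312 = 312397; at 30 labels/s that is 02:53:33:07, i.e. DF 02:53:33;07.

02:53:33;07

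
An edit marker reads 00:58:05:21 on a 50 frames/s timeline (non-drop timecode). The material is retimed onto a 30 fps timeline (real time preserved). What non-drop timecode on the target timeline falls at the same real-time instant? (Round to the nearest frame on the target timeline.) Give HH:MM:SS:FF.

00:58:05:13

Source frame index: (0×3600 + 58×60 + 5) × 50 + 21 = 174271.
Real time: 174271 / (50) = 174271/50 s.
Target frame: (174271/50) × (30) = 522813/5 ≈ 104562.600 → 104563.
At 30 labels/s: frame 104563 → 00:58:05:13.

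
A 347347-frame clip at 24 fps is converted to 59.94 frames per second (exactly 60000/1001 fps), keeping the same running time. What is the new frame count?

867500 frames

Target frames = source frames × (target rate / source rate) = 347347 × (60000/1001)/(24) = 347347 × 2500/1001 = 867500.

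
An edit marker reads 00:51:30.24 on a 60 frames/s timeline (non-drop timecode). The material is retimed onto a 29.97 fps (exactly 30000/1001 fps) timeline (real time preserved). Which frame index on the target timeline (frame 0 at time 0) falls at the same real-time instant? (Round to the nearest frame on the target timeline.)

frame 92619

Source frame index: (0×3600 + 51×60 + 30) × 60 + 24 = 185424.
Real time: 185424 / (60) = 15452/5 s.
Target frame: (15452/5) × (30000/1001) = 92712000/1001 ≈ 92619.381 → 92619.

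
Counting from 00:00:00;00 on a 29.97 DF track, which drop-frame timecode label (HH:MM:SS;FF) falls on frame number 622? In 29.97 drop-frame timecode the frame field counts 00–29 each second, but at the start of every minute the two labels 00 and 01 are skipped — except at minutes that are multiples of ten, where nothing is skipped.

Ten DF minutes hold 17982 frames, so frame 622 lies in block 0 (frames 0–17981) with 622 frames into that block.
The block's first minute is 1800 frames and the rest 1798 each; 622 frames reaches minute 0, so 0 × 18 + 0 × 2 = 0 labels have been skipped so far.
Adding those back, label number 622 + 0 = 622 at 30 labels/s is 20 s + 22 f = 0 h 0 min 20 s frame 22, i.e. 00:00:20;22.

00:00:20;22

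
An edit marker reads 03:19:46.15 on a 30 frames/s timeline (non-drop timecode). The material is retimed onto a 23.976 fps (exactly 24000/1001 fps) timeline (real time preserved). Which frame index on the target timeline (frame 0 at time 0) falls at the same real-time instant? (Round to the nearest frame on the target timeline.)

frame 287389

Source frame index: (3×3600 + 19×60 + 46) × 30 + 15 = 359595.
Real time: 359595 / (30) = 23973/2 s.
Target frame: (23973/2) × (24000/1001) = 287676000/1001 ≈ 287388.611 → 287389.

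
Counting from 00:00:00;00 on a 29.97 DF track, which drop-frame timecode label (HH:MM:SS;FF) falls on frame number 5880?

Each 10-minute DF block holds 10 × 60 × 30 − 9 × 2 = 17982 frames. 5880 ÷ 17982 → 0 full blocks, remainder 5880.
Within the partial block the first minute is 1800 frames and each further minute 1798, so 3 further minute boundaries passed. Total skipped labels = 18 × 0 + 2 × 3 = 6.
Non-drop label index = 5880 + 6 = 5886; at 30 labels/s that is 00:03:16:06, i.e. DF 00:03:16;06.

00:03:16;06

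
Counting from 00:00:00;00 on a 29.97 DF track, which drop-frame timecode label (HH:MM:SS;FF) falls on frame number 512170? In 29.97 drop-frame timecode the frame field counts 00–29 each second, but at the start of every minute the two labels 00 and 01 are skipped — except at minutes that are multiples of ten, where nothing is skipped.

04:44:49;12

Each 10-minute DF block holds 10 × 60 × 30 − 9 × 2 = 17982 frames. 512170 ÷ 17982 → 28 full blocks, remainder 8674.
Within the partial block the first minute is 1800 frames and each further minute 1798, so 4 further minute boundaries passed. Total skipped labels = 18 × 28 + 2 × 4 = 512.
Non-drop label index = 512170 + 512 = 512682; at 30 labels/s that is 04:44:49:12, i.e. DF 04:44:49;12.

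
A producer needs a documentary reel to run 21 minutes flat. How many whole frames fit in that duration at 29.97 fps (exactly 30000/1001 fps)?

21 min = 1260 s.
Frames = 1260 × 30000/1001 = 5400000/143 ≈ 37762.2378.
Complete frames: 37762.

37762 frames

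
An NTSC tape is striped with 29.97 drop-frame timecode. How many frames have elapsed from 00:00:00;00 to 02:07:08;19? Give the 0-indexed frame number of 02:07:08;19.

228629

Complete 10-minute blocks: 12, each 17982 frames → 215784.
Remaining 7 whole minutes in the current block: 1800 + 6 × 1798 = 12588 frames.
Within the current minute: 8 × 30 + 19 − 2 = 257 (labels ;00/;01 skipped at this minute). Total = 215784 + 12588 + 257 = 228629.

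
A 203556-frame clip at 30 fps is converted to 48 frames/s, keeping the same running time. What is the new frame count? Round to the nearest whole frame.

325690 frames

Frames at target rate = 203556 × (48) / (30) = 1628448/5 ≈ 325689.600.
Nearest whole frame: 325690.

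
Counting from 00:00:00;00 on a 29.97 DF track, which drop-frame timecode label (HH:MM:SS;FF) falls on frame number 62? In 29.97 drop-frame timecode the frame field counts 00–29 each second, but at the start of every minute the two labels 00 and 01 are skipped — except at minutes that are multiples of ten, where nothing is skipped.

00:00:02;02

Each 10-minute DF block holds 10 × 60 × 30 − 9 × 2 = 17982 frames. 62 ÷ 17982 → 0 full blocks, remainder 62.
Within the partial block the first minute is 1800 frames and each further minute 1798, so 0 further minute boundaries passed. Total skipped labels = 18 × 0 + 2 × 0 = 0.
Non-drop label index = 62 + 0 = 62; at 30 labels/s that is 00:00:02:02, i.e. DF 00:00:02;02.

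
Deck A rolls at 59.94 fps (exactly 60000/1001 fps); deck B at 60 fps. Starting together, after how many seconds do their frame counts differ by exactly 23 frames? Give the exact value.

The gap grows by |60 − 60000/1001| = 60/1001 frames per second.
Time for a 23-frame gap: 23 ÷ (60/1001) = 23023/60 s.

23023/60 seconds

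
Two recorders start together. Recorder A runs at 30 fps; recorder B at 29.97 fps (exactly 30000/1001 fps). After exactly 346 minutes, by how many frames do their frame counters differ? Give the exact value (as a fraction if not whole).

346 min = 20760 s.
A emits 30 × 20760 = 622800 frames; B emits 30000/1001 × 20760 = 622800000/1001.
Difference = 622800/1001 frames (≈ 622.1778); B is behind A.

622800/1001 frames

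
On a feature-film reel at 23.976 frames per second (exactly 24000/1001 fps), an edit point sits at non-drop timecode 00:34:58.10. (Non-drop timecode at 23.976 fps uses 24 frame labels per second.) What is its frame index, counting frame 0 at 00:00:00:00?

Total seconds to the label: (0 × 3600 + 34 × 60 + 58) = 2098.
Frame index = 2098 × 24 + 10 = 50362.

frame 50362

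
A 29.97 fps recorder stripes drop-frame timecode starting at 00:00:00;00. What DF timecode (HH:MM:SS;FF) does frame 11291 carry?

Each 10-minute DF block holds 10 × 60 × 30 − 9 × 2 = 17982 frames. 11291 ÷ 17982 → 0 full blocks, remainder 11291.
Within the partial block the first minute is 1800 frames and each further minute 1798, so 6 further minute boundaries passed. Total skipped labels = 18 × 0 + 2 × 6 = 12.
Non-drop label index = 11291 + 12 = 11303; at 30 labels/s that is 00:06:16:23, i.e. DF 00:06:16;23.

00:06:16;23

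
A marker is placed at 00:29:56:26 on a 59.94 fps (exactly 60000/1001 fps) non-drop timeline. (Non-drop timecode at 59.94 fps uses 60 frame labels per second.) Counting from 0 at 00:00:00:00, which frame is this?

frame 107786

Total seconds to the label: (0 × 3600 + 29 × 60 + 56) = 1796.
Frame index = 1796 × 60 + 26 = 107786.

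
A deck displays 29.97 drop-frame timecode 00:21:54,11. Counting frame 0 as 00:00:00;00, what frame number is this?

Complete 10-minute blocks: 2, each 17982 frames → 35964.
Remaining 1 whole minute in the current block: 1800 + 0 × 1798 = 1800 frames.
Within the current minute: 54 × 30 + 11 − 2 = 1629 (labels ;00/;01 skipped at this minute). Total = 35964 + 1800 + 1629 = 39393.

39393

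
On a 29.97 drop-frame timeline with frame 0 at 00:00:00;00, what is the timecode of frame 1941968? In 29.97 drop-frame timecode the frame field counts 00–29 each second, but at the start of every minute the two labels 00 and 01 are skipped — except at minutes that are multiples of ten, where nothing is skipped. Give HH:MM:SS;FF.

Ten DF minutes hold 17982 frames, so frame 1941968 lies in block 107 (frames 1924074–1942055) with 17894 frames into that block.
The block's first minute is 1800 frames and the rest 1798 each; 17894 frames reaches minute 9, so 107 × 18 + 9 × 2 = 1944 labels have been skipped so far.
Adding those back, label number 1941968 + 1944 = 1943912 at 30 labels/s is 64797 s + 2 f = 17 h 59 min 57 s frame 2, i.e. 17:59:57;02.

17:59:57;02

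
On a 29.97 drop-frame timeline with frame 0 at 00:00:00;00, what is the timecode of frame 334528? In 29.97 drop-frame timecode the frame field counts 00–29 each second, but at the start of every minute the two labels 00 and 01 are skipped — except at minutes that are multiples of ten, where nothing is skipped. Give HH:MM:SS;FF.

Ten DF minutes hold 17982 frames, so frame 334528 lies in block 18 (frames 323676–341657) with 10852 frames into that block.
The block's first minute is 1800 frames and the rest 1798 each; 10852 frames reaches minute 6, so 18 × 18 + 6 × 2 = 336 labels have been skipped so far.
Adding those back, label number 334528 + 336 = 334864 at 30 labels/s is 11162 s + 4 f = 3 h 6 min 2 s frame 4, i.e. 03:06:02;04.

03:06:02;04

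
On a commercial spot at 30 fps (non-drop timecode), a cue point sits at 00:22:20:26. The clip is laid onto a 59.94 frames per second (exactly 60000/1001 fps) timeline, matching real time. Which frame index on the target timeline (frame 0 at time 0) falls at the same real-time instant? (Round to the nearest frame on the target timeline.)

Source frame index: (0×3600 + 22×60 + 20) × 30 + 26 = 40226.
Real time: 40226 / (30) = 20113/15 s.
Target frame: (20113/15) × (60000/1001) = 80452000/1001 ≈ 80371.628 → 80372.

frame 80372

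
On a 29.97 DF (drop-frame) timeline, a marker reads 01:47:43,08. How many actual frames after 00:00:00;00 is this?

As if non-drop at 30 labels/s: (1 × 3600 + 47 × 60 + 43) × 30 + 8 = 193898.
Minute boundaries passed: 107; those not divisible by 10: 107 − 10 = 97; dropped labels = 2 × 97 = 194.
Actual frame index = 193898 − 194 = 193704.

193704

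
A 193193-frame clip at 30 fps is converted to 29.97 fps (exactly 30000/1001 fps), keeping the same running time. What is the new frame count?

193000 frames

Target frames = source frames × (target rate / source rate) = 193193 × (30000/1001)/(30) = 193193 × 1000/1001 = 193000.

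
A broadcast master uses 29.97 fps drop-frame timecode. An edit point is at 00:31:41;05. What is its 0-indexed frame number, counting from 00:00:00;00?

56979

Complete 10-minute blocks: 3, each 17982 frames → 53946.
Remaining 1 whole minute in the current block: 1800 + 0 × 1798 = 1800 frames.
Within the current minute: 41 × 30 + 5 − 2 = 1233 (labels ;00/;01 skipped at this minute). Total = 53946 + 1800 + 1233 = 56979.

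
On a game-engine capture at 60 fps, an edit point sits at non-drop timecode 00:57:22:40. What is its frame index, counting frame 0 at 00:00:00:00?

frame 206560

Total seconds to the label: (0 × 3600 + 57 × 60 + 22) = 3442.
Frame index = 3442 × 60 + 40 = 206560.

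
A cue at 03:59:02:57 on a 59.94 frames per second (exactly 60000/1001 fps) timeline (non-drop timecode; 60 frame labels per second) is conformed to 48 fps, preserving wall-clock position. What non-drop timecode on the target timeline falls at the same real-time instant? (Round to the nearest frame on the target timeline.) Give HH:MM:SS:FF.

03:59:17:14

Source frame index: (3×3600 + 59×60 + 2) × 60 + 57 = 860577.
Real time: 860577 / (60000/1001) = 287145859/20000 s.
Target frame: (287145859/20000) × (48) = 861437577/1250 ≈ 689150.062 → 689150.
At 48 labels/s: frame 689150 → 03:59:17:14.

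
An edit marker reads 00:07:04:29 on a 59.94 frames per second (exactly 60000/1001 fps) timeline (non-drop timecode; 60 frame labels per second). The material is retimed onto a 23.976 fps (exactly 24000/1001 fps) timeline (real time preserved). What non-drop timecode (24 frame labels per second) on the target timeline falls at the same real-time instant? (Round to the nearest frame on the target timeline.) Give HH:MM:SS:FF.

00:07:04:12

Source frame index: (0×3600 + 7×60 + 4) × 60 + 29 = 25469.
Real time: 25469 / (60000/1001) = 25494469/60000 s.
Target frame: (25494469/60000) × (24000/1001) = 50938/5 ≈ 10187.600 → 10188.
At 24 labels/s: frame 10188 → 00:07:04:12.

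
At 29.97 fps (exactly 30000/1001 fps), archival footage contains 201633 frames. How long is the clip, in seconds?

6727.8211 seconds

Running time = 201633 / (30000/1001) = 6727.8211 s.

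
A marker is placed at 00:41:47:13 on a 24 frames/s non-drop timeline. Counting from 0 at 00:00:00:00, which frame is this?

Total seconds to the label: (0 × 3600 + 41 × 60 + 47) = 2507.
Frame index = 2507 × 24 + 13 = 60181.

60181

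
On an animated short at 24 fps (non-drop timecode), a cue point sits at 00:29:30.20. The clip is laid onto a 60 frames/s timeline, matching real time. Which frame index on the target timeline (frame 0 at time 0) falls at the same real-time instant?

frame 106250

Source frame index: (0×3600 + 29×60 + 30) × 24 + 20 = 42500.
Real time: 42500 / (24) = 10625/6 s.
Target frame: (10625/6) × (60) = 106250.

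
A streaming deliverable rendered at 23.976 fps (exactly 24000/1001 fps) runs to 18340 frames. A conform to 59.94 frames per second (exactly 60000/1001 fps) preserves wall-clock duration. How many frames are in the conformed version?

45850 frames

Target frames = source frames × (target rate / source rate) = 18340 × (60000/1001)/(24000/1001) = 18340 × 5/2 = 45850.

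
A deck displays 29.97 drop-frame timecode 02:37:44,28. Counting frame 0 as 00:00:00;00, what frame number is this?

283664

Complete 10-minute blocks: 15, each 17982 frames → 269730.
Remaining 7 whole minutes in the current block: 1800 + 6 × 1798 = 12588 frames.
Within the current minute: 44 × 30 + 28 − 2 = 1346 (labels ;00/;01 skipped at this minute). Total = 269730 + 12588 + 1346 = 283664.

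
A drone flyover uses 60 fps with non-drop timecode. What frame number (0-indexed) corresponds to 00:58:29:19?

Total seconds to the label: (0 × 3600 + 58 × 60 + 29) = 3509.
Frame index = 3509 × 60 + 19 = 210559.

frame 210559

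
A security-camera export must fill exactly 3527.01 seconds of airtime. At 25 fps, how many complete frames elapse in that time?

Frames = 3527.01 × 25 = 352701/4 ≈ 88175.2500.
Complete frames: 88175.

88175 frames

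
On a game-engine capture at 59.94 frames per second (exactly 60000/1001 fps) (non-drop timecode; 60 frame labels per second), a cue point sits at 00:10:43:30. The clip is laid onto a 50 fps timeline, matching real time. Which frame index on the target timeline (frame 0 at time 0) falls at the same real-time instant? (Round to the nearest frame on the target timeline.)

Source frame index: (0×3600 + 10×60 + 43) × 60 + 30 = 38610.
Real time: 38610 / (60000/1001) = 1288287/2000 s.
Target frame: (1288287/2000) × (50) = 1288287/40 ≈ 32207.175 → 32207.

frame 32207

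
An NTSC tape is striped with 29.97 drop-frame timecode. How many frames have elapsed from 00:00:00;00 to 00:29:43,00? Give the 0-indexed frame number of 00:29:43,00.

Complete 10-minute blocks: 2, each 17982 frames → 35964.
Remaining 9 whole minutes in the current block: 1800 + 8 × 1798 = 16184 frames.
Within the current minute: 43 × 30 + 0 − 2 = 1288 (labels ;00/;01 skipped at this minute). Total = 35964 + 16184 + 1288 = 53436.

53436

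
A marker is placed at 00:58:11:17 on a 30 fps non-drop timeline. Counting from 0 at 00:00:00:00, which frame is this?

frame 104747

Total seconds to the label: (0 × 3600 + 58 × 60 + 11) = 3491.
Frame index = 3491 × 30 + 17 = 104747.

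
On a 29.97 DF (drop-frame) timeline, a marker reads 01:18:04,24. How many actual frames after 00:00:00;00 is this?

As if non-drop at 30 labels/s: (1 × 3600 + 18 × 60 + 4) × 30 + 24 = 140544.
Minute boundaries passed: 78; those not divisible by 10: 78 − 7 = 71; dropped labels = 2 × 71 = 142.
Actual frame index = 140544 − 142 = 140402.

140402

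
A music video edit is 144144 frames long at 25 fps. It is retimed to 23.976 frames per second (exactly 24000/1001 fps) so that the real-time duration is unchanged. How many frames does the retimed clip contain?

138240 frames

Target frames = source frames × (target rate / source rate) = 144144 × (24000/1001)/(25) = 144144 × 960/1001 = 138240.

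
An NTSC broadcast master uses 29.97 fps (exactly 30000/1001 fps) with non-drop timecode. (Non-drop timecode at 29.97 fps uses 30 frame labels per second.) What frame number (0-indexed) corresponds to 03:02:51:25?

329155

Total seconds to the label: (3 × 3600 + 2 × 60 + 51) = 10971.
Frame index = 10971 × 30 + 25 = 329155.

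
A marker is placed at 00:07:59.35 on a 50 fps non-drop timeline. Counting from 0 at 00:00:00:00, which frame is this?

23985

Total seconds to the label: (0 × 3600 + 7 × 60 + 59) = 479.
Frame index = 479 × 50 + 35 = 23985.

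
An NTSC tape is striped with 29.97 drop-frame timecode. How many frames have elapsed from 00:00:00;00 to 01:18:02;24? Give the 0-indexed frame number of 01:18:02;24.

As if non-drop at 30 labels/s: (1 × 3600 + 18 × 60 + 2) × 30 + 24 = 140484.
Minute boundaries passed: 78; those not divisible by 10: 78 − 7 = 71; dropped labels = 2 × 71 = 142.
Actual frame index = 140484 − 142 = 140342.

140342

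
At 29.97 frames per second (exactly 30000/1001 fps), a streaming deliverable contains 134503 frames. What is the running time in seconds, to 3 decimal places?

4487.917 seconds

Running time = 134503 × 1001/30000 = 134637503/30000 s ≈ 4487.917 s.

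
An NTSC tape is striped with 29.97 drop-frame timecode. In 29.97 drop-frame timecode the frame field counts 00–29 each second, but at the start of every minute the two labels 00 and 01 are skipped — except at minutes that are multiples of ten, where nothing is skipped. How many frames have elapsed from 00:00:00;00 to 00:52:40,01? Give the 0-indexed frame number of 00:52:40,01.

94707

Complete 10-minute blocks: 5, each 17982 frames → 89910.
Remaining 2 whole minutes in the current block: 1800 + 1 × 1798 = 3598 frames.
Within the current minute: 40 × 30 + 1 − 2 = 1199 (labels ;00/;01 skipped at this minute). Total = 89910 + 3598 + 1199 = 94707.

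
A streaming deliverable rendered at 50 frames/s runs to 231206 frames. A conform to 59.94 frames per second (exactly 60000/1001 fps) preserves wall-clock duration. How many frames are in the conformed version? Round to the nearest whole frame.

277170 frames

Frames at target rate = 231206 × (60000/1001) / (50) = 277447200/1001 ≈ 277170.030.
Nearest whole frame: 277170.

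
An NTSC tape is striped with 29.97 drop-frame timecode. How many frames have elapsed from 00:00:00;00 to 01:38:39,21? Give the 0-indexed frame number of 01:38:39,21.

Complete 10-minute blocks: 9, each 17982 frames → 161838.
Remaining 8 whole minutes in the current block: 1800 + 7 × 1798 = 14386 frames.
Within the current minute: 39 × 30 + 21 − 2 = 1189 (labels ;00/;01 skipped at this minute). Total = 161838 + 14386 + 1189 = 177413.

177413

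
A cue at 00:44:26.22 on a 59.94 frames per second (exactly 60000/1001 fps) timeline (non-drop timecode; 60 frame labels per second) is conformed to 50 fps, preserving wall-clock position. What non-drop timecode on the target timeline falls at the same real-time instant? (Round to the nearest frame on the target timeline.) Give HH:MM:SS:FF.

Source frame index: (0×3600 + 44×60 + 26) × 60 + 22 = 159982.
Real time: 159982 / (60000/1001) = 80070991/30000 s.
Target frame: (80070991/30000) × (50) = 80070991/600 ≈ 133451.652 → 133452.
At 50 labels/s: frame 133452 → 00:44:29:02.

00:44:29:02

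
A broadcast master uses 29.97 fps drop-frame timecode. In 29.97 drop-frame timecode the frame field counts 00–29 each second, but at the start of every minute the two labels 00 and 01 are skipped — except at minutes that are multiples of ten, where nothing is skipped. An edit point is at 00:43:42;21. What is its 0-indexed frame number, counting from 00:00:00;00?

Complete 10-minute blocks: 4, each 17982 frames → 71928.
Remaining 3 whole minutes in the current block: 1800 + 2 × 1798 = 5396 frames.
Within the current minute: 42 × 30 + 21 − 2 = 1279 (labels ;00/;01 skipped at this minute). Total = 71928 + 5396 + 1279 = 78603.

78603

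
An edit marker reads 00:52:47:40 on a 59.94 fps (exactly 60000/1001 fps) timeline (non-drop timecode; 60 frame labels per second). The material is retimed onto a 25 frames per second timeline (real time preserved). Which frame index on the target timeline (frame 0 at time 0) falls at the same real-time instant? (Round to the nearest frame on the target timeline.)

Source frame index: (0×3600 + 52×60 + 47) × 60 + 40 = 190060.
Real time: 190060 / (60000/1001) = 9512503/3000 s.
Target frame: (9512503/3000) × (25) = 9512503/120 ≈ 79270.858 → 79271.

frame 79271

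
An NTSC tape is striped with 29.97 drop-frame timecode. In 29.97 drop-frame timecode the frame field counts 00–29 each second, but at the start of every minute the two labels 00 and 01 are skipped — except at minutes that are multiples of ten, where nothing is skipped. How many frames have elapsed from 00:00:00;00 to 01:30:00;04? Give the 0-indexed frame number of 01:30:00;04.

161842

As if non-drop at 30 labels/s: (1 × 3600 + 30 × 60 + 0) × 30 + 4 = 162004.
Minute boundaries passed: 90; those not divisible by 10: 90 − 9 = 81; dropped labels = 2 × 81 = 162.
Actual frame index = 162004 − 162 = 161842.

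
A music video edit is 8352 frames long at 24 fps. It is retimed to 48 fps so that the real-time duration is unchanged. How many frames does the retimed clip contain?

Frames at target rate = 8352 × (48) / (24) = 16704.

16704 frames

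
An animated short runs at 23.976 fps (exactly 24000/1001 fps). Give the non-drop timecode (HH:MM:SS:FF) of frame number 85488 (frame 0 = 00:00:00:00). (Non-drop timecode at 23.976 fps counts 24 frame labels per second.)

85488 ÷ 24 = 3562 full seconds, remainder 0 frames.
3562 s = 0 h 59 min 22 s.
Timecode: 00:59:22:00.

00:59:22:00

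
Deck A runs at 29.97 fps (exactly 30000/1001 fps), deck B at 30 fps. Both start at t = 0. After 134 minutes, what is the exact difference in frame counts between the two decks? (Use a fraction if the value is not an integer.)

241200/1001 frames

134 min = 8040 s.
A emits 30000/1001 × 8040 = 241200000/1001 frames; B emits 30 × 8040 = 241200.
Difference = 241200/1001 frames (≈ 240.9590); B is ahead of A.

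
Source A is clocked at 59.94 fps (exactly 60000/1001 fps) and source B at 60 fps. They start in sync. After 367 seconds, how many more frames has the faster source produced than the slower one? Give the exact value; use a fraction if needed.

A emits 60000/1001 × 367 = 22020000/1001 frames; B emits 60 × 367 = 22020.
Difference = 22020/1001 frames (≈ 21.9980); B is ahead of A.

22020/1001 frames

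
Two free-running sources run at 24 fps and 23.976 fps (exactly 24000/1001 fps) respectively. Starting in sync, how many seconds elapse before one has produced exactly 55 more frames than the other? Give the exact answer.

55055/24 seconds

The gap grows by |24000/1001 − 24| = 24/1001 frames per second.
Time for a 55-frame gap: 55 ÷ (24/1001) = 55055/24 s.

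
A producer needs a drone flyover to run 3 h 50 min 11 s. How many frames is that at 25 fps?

345275 frames

3 h 50 min 11 s = 13811 s.
Frames = 13811 × 25 = 345275.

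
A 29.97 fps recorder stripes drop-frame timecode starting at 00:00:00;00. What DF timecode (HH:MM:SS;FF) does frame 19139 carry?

Each 10-minute DF block holds 10 × 60 × 30 − 9 × 2 = 17982 frames. 19139 ÷ 17982 → 1 full block, remainder 1157.
Within the partial block the first minute is 1800 frames and each further minute 1798, so 0 further minute boundaries passed. Total skipped labels = 18 × 1 + 2 × 0 = 18.
Non-drop label index = 19139 + 18 = 19157; at 30 labels/s that is 00:10:38:17, i.e. DF 00:10:38;17.

00:10:38;17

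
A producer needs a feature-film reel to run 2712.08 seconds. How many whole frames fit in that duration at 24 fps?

65089 frames

Frames = 2712.08 × 24 = 1627248/25 ≈ 65089.9200.
Complete frames: 65089.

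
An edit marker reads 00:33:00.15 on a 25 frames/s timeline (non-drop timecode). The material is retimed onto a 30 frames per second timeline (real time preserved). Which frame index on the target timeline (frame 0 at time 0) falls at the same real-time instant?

Source frame index: (0×3600 + 33×60 + 0) × 25 + 15 = 49515.
Real time: 49515 / (25) = 9903/5 s.
Target frame: (9903/5) × (30) = 59418.

frame 59418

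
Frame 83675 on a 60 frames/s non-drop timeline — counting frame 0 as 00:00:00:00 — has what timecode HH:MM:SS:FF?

00:23:14:35

83675 ÷ 60 = 1394 full seconds, remainder 35 frames.
1394 s = 0 h 23 min 14 s.
Timecode: 00:23:14:35.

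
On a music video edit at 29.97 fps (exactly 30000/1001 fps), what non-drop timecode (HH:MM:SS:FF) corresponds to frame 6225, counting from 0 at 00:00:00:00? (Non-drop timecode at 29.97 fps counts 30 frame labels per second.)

6225 ÷ 30 = 207 full seconds, remainder 15 frames.
207 s = 0 h 3 min 27 s.
Timecode: 00:03:27:15.

00:03:27:15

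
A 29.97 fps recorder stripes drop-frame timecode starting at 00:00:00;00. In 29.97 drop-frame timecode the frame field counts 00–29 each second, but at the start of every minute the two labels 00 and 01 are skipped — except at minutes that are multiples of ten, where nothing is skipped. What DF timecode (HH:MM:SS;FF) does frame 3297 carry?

Each 10-minute DF block holds 10 × 60 × 30 − 9 × 2 = 17982 frames. 3297 ÷ 17982 → 0 full blocks, remainder 3297.
Within the partial block the first minute is 1800 frames and each further minute 1798, so 1 further minute boundary passed. Total skipped labels = 18 × 0 + 2 × 1 = 2.
Non-drop label index = 3297 + 2 = 3299; at 30 labels/s that is 00:01:49:29, i.e. DF 00:01:49;29.

00:01:49;29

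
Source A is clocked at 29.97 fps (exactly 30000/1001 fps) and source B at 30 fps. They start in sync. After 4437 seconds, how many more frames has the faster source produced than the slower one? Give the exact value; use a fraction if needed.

133110/1001 frames

A emits 30000/1001 × 4437 = 133110000/1001 frames; B emits 30 × 4437 = 133110.
Difference = 133110/1001 frames (≈ 132.9770); B is ahead of A.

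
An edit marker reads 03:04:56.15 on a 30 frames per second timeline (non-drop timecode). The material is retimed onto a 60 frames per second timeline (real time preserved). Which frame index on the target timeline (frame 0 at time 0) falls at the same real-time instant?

Source frame index: (3×3600 + 4×60 + 56) × 30 + 15 = 332895.
Real time: 332895 / (30) = 22193/2 s.
Target frame: (22193/2) × (60) = 665790.

frame 665790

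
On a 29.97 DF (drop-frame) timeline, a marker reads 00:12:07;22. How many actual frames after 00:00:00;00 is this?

21810

Complete 10-minute blocks: 1, each 17982 frames → 17982.
Remaining 2 whole minutes in the current block: 1800 + 1 × 1798 = 3598 frames.
Within the current minute: 7 × 30 + 22 − 2 = 230 (labels ;00/;01 skipped at this minute). Total = 17982 + 3598 + 230 = 21810.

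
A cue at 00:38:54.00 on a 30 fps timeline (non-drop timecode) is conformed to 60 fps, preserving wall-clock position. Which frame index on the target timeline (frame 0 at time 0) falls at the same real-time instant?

frame 140040

Source frame index: (0×3600 + 38×60 + 54) × 30 + 0 = 70020.
Real time: 70020 / (30) = 2334 s.
Target frame: (2334) × (60) = 140040.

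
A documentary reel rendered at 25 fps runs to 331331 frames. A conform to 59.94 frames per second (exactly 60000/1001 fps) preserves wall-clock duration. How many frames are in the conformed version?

Target frames = source frames × (target rate / source rate) = 331331 × (60000/1001)/(25) = 331331 × 2400/1001 = 794400.

794400 frames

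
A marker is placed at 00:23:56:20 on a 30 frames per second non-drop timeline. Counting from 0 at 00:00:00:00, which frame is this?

Total seconds to the label: (0 × 3600 + 23 × 60 + 56) = 1436.
Frame index = 1436 × 30 + 20 = 43100.

frame 43100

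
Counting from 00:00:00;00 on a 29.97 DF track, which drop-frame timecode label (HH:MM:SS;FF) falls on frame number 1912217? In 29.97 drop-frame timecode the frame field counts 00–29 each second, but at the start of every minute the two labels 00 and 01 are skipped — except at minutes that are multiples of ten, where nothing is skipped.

Each 10-minute DF block holds 10 × 60 × 30 − 9 × 2 = 17982 frames. 1912217 ÷ 17982 → 106 full blocks, remainder 6125.
Within the partial block the first minute is 1800 frames and each further minute 1798, so 3 further minute boundaries passed. Total skipped labels = 18 × 106 + 2 × 3 = 1914.
Non-drop label index = 1912217 + 1914 = 1914131; at 30 labels/s that is 17:43:24:11, i.e. DF 17:43:24;11.

17:43:24;11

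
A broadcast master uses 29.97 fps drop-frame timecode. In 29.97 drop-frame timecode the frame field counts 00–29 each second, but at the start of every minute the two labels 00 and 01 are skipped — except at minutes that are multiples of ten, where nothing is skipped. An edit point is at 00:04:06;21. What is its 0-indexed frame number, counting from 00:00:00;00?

7393

As if non-drop at 30 labels/s: (0 × 3600 + 4 × 60 + 6) × 30 + 21 = 7401.
Minute boundaries passed: 4; those not divisible by 10: 4 − 0 = 4; dropped labels = 2 × 4 = 8.
Actual frame index = 7401 − 8 = 7393.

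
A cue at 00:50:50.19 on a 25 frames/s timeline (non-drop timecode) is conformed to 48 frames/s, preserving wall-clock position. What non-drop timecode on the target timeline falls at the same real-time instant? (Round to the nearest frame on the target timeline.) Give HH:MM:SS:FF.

Source frame index: (0×3600 + 50×60 + 50) × 25 + 19 = 76269.
Real time: 76269 / (25) = 76269/25 s.
Target frame: (76269/25) × (48) = 3660912/25 ≈ 146436.480 → 146436.
At 48 labels/s: frame 146436 → 00:50:50:36.

00:50:50:36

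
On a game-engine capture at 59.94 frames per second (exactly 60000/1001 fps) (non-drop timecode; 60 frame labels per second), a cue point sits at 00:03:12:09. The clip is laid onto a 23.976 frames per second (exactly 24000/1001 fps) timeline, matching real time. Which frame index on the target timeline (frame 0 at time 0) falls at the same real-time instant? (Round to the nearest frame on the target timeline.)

frame 4612

Source frame index: (0×3600 + 3×60 + 12) × 60 + 9 = 11529.
Real time: 11529 / (60000/1001) = 3846843/20000 s.
Target frame: (3846843/20000) × (24000/1001) = 23058/5 ≈ 4611.600 → 4612.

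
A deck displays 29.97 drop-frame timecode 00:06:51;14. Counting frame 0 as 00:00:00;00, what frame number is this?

Complete 10-minute blocks: 0, each 17982 frames → 0.
Remaining 6 whole minutes in the current block: 1800 + 5 × 1798 = 10790 frames.
Within the current minute: 51 × 30 + 14 − 2 = 1542 (labels ;00/;01 skipped at this minute). Total = 0 + 10790 + 1542 = 12332.

12332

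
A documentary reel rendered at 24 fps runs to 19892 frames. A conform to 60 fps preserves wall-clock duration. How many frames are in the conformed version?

49730 frames

Target frames = source frames × (target rate / source rate) = 19892 × (60)/(24) = 19892 × 5/2 = 49730.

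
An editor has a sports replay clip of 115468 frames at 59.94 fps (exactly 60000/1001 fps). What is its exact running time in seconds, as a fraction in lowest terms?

28895867/15000 seconds

Running time = 115468 ÷ (60000/1001) = 115468 × 1001/60000 = 28895867/15000 s.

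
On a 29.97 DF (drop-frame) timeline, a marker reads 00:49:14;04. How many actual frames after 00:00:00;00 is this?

88534

As if non-drop at 30 labels/s: (0 × 3600 + 49 × 60 + 14) × 30 + 4 = 88624.
Minute boundaries passed: 49; those not divisible by 10: 49 − 4 = 45; dropped labels = 2 × 45 = 90.
Actual frame index = 88624 − 90 = 88534.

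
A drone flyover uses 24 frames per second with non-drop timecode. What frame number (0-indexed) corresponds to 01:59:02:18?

171426

Total seconds to the label: (1 × 3600 + 59 × 60 + 2) = 7142.
Frame index = 7142 × 24 + 18 = 171426.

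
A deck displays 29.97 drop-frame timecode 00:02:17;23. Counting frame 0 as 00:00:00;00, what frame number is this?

4129

As if non-drop at 30 labels/s: (0 × 3600 + 2 × 60 + 17) × 30 + 23 = 4133.
Minute boundaries passed: 2; those not divisible by 10: 2 − 0 = 2; dropped labels = 2 × 2 = 4.
Actual frame index = 4133 − 4 = 4129.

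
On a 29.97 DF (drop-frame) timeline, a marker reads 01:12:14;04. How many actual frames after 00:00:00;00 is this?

As if non-drop at 30 labels/s: (1 × 3600 + 12 × 60 + 14) × 30 + 4 = 130024.
Minute boundaries passed: 72; those not divisible by 10: 72 − 7 = 65; dropped labels = 2 × 65 = 130.
Actual frame index = 130024 − 130 = 129894.

129894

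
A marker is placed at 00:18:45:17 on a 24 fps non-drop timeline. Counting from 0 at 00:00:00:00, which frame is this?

Total seconds to the label: (0 × 3600 + 18 × 60 + 45) = 1125.
Frame index = 1125 × 24 + 17 = 27017.

frame 27017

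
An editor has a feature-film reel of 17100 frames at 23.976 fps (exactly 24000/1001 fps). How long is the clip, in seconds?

Running time = 17100 / (24000/1001) = 713.2125 s.

713.2125 seconds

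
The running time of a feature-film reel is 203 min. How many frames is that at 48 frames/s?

584640 frames

203 min = 12180 s.
Frames = 12180 × 48 = 584640.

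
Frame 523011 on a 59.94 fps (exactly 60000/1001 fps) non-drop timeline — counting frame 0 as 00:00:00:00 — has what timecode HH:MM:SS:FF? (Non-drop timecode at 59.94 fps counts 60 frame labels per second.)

523011 ÷ 60 = 8716 full seconds, remainder 51 frames.
8716 s = 2 h 25 min 16 s.
Timecode: 02:25:16:51.

02:25:16:51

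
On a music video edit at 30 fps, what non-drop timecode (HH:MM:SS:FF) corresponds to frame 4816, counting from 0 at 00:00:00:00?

4816 ÷ 30 = 160 full seconds, remainder 16 frames.
160 s = 0 h 2 min 40 s.
Timecode: 00:02:40:16.

00:02:40:16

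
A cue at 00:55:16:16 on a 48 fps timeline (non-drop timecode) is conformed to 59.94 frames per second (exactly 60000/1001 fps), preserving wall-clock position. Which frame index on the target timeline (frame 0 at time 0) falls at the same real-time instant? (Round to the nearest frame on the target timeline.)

frame 198781

Source frame index: (0×3600 + 55×60 + 16) × 48 + 16 = 159184.
Real time: 159184 / (48) = 9949/3 s.
Target frame: (9949/3) × (60000/1001) = 198980000/1001 ≈ 198781.219 → 198781.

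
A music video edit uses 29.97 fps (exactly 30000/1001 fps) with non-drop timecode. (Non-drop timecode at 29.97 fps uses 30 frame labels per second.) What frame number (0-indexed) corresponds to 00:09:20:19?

16819

Total seconds to the label: (0 × 3600 + 9 × 60 + 20) = 560.
Frame index = 560 × 30 + 19 = 16819.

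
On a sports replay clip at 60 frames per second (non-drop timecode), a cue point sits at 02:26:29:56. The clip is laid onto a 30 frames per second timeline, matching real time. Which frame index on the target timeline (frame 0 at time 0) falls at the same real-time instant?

Source frame index: (2×3600 + 26×60 + 29) × 60 + 56 = 527396.
Real time: 527396 / (60) = 131849/15 s.
Target frame: (131849/15) × (30) = 263698.

frame 263698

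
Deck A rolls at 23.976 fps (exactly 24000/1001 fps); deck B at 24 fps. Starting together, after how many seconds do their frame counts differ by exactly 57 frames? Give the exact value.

The gap grows by |24 − 24000/1001| = 24/1001 frames per second.
Time for a 57-frame gap: 57 ÷ (24/1001) = 2377.375 s.

2377.375 seconds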